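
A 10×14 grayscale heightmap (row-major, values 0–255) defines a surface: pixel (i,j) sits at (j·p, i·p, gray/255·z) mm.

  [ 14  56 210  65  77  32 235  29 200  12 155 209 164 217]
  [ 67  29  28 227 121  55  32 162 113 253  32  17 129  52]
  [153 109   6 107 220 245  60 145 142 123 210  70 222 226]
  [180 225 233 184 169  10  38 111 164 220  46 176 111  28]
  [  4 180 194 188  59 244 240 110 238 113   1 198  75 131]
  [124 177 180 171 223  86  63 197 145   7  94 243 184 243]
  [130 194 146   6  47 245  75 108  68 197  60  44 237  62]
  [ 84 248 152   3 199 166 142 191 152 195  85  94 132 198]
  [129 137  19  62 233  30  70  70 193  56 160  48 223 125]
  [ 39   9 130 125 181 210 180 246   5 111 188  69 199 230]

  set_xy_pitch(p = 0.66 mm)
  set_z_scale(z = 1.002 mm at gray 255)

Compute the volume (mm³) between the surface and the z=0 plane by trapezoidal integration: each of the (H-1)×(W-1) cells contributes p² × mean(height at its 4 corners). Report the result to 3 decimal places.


height_mm = gray/255 × 1.002; cell vol = 0.66² × mean(4 corners)
unit = 0.66² × 1.002 / (4×255) = 0.000427913 mm³ per gray-sum
row 0: Σ corner-gray over 13 cells = 5634  → 2.4109
row 1: Σ corner-gray over 13 cells = 6212  → 2.6582
row 2: Σ corner-gray over 13 cells = 7279  → 3.1148
row 3: Σ corner-gray over 13 cells = 7397  → 3.1653
row 4: Σ corner-gray over 13 cells = 7722  → 3.3043
row 5: Σ corner-gray over 13 cells = 6953  → 2.9753
row 6: Σ corner-gray over 13 cells = 6846  → 2.9295
row 7: Σ corner-gray over 13 cells = 6656  → 2.8482
row 8: Σ corner-gray over 13 cells = 6431  → 2.7519
Σ rows: total corner-gray = 61130  → 26.1583 mm³

26.158


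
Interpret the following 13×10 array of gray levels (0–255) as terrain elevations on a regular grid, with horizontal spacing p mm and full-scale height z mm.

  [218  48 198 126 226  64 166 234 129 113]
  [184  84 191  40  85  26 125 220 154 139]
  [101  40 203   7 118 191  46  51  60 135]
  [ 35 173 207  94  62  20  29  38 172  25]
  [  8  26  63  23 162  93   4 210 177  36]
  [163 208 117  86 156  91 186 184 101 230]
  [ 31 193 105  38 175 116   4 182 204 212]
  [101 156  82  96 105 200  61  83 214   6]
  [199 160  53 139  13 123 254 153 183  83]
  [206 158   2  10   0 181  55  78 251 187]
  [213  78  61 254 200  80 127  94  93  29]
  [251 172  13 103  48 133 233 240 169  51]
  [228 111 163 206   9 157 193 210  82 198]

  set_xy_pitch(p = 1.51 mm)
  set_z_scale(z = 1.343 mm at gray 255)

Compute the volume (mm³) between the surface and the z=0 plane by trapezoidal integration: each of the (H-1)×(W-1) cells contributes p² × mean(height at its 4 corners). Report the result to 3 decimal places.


155.039

height_mm = gray/255 × 1.343; cell vol = 1.51² × mean(4 corners)
unit = 1.51² × 1.343 / (4×255) = 0.00300213 mm³ per gray-sum
row 0: Σ corner-gray over 9 cells = 4886  → 14.6684
row 1: Σ corner-gray over 9 cells = 3841  → 11.5312
row 2: Σ corner-gray over 9 cells = 3318  → 9.9611
row 3: Σ corner-gray over 9 cells = 3210  → 9.6368
row 4: Σ corner-gray over 9 cells = 4211  → 12.6420
row 5: Σ corner-gray over 9 cells = 4928  → 14.7945
row 6: Σ corner-gray over 9 cells = 4378  → 13.1433
row 7: Σ corner-gray over 9 cells = 4539  → 13.6267
row 8: Σ corner-gray over 9 cells = 4301  → 12.9122
row 9: Σ corner-gray over 9 cells = 4079  → 12.2457
row 10: Σ corner-gray over 9 cells = 4740  → 14.2301
row 11: Σ corner-gray over 9 cells = 5212  → 15.6471
Σ rows: total corner-gray = 51643  → 155.0391 mm³


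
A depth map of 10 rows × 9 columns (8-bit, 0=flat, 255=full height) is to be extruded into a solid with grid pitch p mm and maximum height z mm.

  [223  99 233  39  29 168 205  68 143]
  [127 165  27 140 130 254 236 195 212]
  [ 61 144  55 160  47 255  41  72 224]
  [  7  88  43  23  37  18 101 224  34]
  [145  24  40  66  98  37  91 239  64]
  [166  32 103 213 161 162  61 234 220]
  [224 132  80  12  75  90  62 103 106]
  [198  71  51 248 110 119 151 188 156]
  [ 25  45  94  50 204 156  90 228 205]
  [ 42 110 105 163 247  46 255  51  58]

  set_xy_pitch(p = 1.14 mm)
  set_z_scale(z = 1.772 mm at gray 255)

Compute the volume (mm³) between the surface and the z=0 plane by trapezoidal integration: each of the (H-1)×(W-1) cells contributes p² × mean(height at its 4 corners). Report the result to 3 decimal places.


76.650

height_mm = gray/255 × 1.772; cell vol = 1.14² × mean(4 corners)
unit = 1.14² × 1.772 / (4×255) = 0.00225774 mm³ per gray-sum
row 0: Σ corner-gray over 8 cells = 4681  → 10.5685
row 1: Σ corner-gray over 8 cells = 4466  → 10.0831
row 2: Σ corner-gray over 8 cells = 2942  → 6.6423
row 3: Σ corner-gray over 8 cells = 2508  → 5.6624
row 4: Σ corner-gray over 8 cells = 3717  → 8.3920
row 5: Σ corner-gray over 8 cells = 3756  → 8.4801
row 6: Σ corner-gray over 8 cells = 3668  → 8.2814
row 7: Σ corner-gray over 8 cells = 4194  → 9.4689
row 8: Σ corner-gray over 8 cells = 4018  → 9.0716
Σ rows: total corner-gray = 33950  → 76.6502 mm³


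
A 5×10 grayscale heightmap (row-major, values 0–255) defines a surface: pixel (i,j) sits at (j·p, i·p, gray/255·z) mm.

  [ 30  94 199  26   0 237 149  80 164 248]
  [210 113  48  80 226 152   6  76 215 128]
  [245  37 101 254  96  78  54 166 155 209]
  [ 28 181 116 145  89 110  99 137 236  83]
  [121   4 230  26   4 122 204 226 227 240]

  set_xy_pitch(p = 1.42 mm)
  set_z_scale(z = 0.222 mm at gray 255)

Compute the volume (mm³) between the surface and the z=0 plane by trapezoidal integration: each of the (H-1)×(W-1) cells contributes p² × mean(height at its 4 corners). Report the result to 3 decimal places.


height_mm = gray/255 × 0.222; cell vol = 1.42² × mean(4 corners)
unit = 1.42² × 0.222 / (4×255) = 0.000438864 mm³ per gray-sum
row 0: Σ corner-gray over 9 cells = 4346  → 1.9073
row 1: Σ corner-gray over 9 cells = 4506  → 1.9775
row 2: Σ corner-gray over 9 cells = 4673  → 2.0508
row 3: Σ corner-gray over 9 cells = 4784  → 2.0995
Σ rows: total corner-gray = 18309  → 8.0352 mm³

8.035


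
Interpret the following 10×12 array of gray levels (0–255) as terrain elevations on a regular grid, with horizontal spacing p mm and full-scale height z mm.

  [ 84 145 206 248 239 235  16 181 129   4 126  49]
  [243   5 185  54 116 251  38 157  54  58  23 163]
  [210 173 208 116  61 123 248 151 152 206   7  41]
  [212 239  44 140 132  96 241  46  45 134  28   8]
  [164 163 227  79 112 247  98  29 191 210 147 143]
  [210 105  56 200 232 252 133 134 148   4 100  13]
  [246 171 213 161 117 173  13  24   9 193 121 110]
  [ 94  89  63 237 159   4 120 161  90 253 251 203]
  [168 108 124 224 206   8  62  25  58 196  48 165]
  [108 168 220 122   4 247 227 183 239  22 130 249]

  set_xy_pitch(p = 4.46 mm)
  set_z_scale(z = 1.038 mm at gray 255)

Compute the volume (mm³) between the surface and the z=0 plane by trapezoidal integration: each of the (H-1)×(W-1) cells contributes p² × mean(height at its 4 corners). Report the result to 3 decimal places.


height_mm = gray/255 × 1.038; cell vol = 4.46² × mean(4 corners)
unit = 4.46² × 1.038 / (4×255) = 0.0202426 mm³ per gray-sum
row 0: Σ corner-gray over 11 cells = 5479  → 110.9094
row 1: Σ corner-gray over 11 cells = 5429  → 109.8972
row 2: Σ corner-gray over 11 cells = 5651  → 114.3911
row 3: Σ corner-gray over 11 cells = 5823  → 117.8728
row 4: Σ corner-gray over 11 cells = 6264  → 126.7998
row 5: Σ corner-gray over 11 cells = 5697  → 115.3223
row 6: Σ corner-gray over 11 cells = 5897  → 119.3708
row 7: Σ corner-gray over 11 cells = 5602  → 113.3992
row 8: Σ corner-gray over 11 cells = 5932  → 120.0793
Σ rows: total corner-gray = 51774  → 1048.0418 mm³

1048.042


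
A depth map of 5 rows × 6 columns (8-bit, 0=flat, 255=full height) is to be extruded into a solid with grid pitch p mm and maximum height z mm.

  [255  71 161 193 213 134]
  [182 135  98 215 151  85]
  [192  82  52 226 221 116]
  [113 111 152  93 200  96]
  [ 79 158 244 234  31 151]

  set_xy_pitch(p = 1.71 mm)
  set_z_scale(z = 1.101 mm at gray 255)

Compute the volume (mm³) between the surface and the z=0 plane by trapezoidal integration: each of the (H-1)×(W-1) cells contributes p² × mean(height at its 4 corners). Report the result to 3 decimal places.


37.058

height_mm = gray/255 × 1.101; cell vol = 1.71² × mean(4 corners)
unit = 1.71² × 1.101 / (4×255) = 0.00315631 mm³ per gray-sum
row 0: Σ corner-gray over 5 cells = 3130  → 9.8792
row 1: Σ corner-gray over 5 cells = 2935  → 9.2638
row 2: Σ corner-gray over 5 cells = 2791  → 8.8093
row 3: Σ corner-gray over 5 cells = 2885  → 9.1059
Σ rows: total corner-gray = 11741  → 37.0582 mm³


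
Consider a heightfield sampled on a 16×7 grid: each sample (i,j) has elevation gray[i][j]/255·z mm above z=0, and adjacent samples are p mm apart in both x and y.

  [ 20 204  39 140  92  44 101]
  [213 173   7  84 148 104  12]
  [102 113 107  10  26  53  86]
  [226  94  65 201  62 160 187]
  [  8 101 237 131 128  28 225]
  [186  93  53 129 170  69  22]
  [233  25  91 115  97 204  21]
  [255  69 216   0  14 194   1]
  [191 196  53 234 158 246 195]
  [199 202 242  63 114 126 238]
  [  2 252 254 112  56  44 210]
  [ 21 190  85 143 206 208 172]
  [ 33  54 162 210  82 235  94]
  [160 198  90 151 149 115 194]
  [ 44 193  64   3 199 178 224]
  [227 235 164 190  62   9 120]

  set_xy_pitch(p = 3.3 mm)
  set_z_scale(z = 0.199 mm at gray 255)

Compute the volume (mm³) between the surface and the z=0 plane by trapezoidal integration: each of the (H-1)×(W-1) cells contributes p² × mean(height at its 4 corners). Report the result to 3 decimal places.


height_mm = gray/255 × 0.199; cell vol = 3.3² × mean(4 corners)
unit = 3.3² × 0.199 / (4×255) = 0.00212462 mm³ per gray-sum
row 0: Σ corner-gray over 6 cells = 2416  → 5.1331
row 1: Σ corner-gray over 6 cells = 2063  → 4.3831
row 2: Σ corner-gray over 6 cells = 2383  → 5.0630
row 3: Σ corner-gray over 6 cells = 3060  → 6.5013
row 4: Σ corner-gray over 6 cells = 2719  → 5.7768
row 5: Σ corner-gray over 6 cells = 2554  → 5.4263
row 6: Σ corner-gray over 6 cells = 2560  → 5.4390
row 7: Σ corner-gray over 6 cells = 3402  → 7.2279
row 8: Σ corner-gray over 6 cells = 4091  → 8.6918
row 9: Σ corner-gray over 6 cells = 3579  → 7.6040
row 10: Σ corner-gray over 6 cells = 3505  → 7.4468
row 11: Σ corner-gray over 6 cells = 3470  → 7.3724
row 12: Σ corner-gray over 6 cells = 3373  → 7.1663
row 13: Σ corner-gray over 6 cells = 3302  → 7.0155
row 14: Σ corner-gray over 6 cells = 3209  → 6.8179
Σ rows: total corner-gray = 45686  → 97.0653 mm³

97.065


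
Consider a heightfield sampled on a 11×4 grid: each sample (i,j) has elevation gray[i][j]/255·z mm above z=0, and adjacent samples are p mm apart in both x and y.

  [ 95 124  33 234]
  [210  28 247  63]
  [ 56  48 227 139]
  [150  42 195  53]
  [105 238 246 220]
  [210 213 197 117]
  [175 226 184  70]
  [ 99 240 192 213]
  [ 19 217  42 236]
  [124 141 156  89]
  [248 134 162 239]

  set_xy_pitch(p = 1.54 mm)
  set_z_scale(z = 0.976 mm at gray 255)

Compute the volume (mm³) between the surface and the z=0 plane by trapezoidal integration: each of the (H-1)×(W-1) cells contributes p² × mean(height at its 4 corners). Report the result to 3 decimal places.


42.513

height_mm = gray/255 × 0.976; cell vol = 1.54² × mean(4 corners)
unit = 1.54² × 0.976 / (4×255) = 0.0022693 mm³ per gray-sum
row 0: Σ corner-gray over 3 cells = 1466  → 3.3268
row 1: Σ corner-gray over 3 cells = 1568  → 3.5583
row 2: Σ corner-gray over 3 cells = 1422  → 3.2269
row 3: Σ corner-gray over 3 cells = 1970  → 4.4705
row 4: Σ corner-gray over 3 cells = 2440  → 5.5371
row 5: Σ corner-gray over 3 cells = 2212  → 5.0197
row 6: Σ corner-gray over 3 cells = 2241  → 5.0855
row 7: Σ corner-gray over 3 cells = 1949  → 4.4229
row 8: Σ corner-gray over 3 cells = 1580  → 3.5855
row 9: Σ corner-gray over 3 cells = 1886  → 4.2799
Σ rows: total corner-gray = 18734  → 42.5130 mm³


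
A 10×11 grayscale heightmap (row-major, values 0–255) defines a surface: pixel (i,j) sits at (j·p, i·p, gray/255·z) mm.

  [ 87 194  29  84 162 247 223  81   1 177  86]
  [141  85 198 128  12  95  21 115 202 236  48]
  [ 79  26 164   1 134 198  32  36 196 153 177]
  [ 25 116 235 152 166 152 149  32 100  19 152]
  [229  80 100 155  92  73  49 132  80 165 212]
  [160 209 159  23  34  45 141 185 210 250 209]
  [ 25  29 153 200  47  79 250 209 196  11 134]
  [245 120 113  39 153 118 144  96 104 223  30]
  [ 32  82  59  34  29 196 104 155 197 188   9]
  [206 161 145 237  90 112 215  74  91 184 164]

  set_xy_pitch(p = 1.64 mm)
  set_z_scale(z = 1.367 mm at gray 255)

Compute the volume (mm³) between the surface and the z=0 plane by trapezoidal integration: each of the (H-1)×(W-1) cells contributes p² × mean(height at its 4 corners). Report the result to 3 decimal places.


height_mm = gray/255 × 1.367; cell vol = 1.64² × mean(4 corners)
unit = 1.64² × 1.367 / (4×255) = 0.00360459 mm³ per gray-sum
row 0: Σ corner-gray over 10 cells = 4942  → 17.8139
row 1: Σ corner-gray over 10 cells = 4509  → 16.2531
row 2: Σ corner-gray over 10 cells = 4555  → 16.4189
row 3: Σ corner-gray over 10 cells = 4712  → 16.9848
row 4: Σ corner-gray over 10 cells = 5174  → 18.6502
row 5: Σ corner-gray over 10 cells = 5388  → 19.4215
row 6: Σ corner-gray over 10 cells = 5002  → 18.0302
row 7: Σ corner-gray over 10 cells = 4624  → 16.6676
row 8: Σ corner-gray over 10 cells = 5117  → 18.4447
Σ rows: total corner-gray = 44023  → 158.6849 mm³

158.685


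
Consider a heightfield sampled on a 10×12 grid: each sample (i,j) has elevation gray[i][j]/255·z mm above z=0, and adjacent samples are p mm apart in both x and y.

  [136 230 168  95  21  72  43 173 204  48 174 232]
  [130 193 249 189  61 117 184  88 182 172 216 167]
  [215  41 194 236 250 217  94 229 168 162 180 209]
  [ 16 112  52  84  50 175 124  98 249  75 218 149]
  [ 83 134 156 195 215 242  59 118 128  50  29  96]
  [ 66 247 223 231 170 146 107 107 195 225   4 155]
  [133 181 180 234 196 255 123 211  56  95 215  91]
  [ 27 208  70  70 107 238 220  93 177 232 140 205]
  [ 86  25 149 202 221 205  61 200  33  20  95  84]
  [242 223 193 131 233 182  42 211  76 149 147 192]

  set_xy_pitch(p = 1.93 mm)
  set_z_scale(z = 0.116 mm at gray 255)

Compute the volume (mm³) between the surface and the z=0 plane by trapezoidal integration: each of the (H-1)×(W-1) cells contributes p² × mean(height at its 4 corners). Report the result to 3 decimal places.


height_mm = gray/255 × 0.116; cell vol = 1.93² × mean(4 corners)
unit = 1.93² × 0.116 / (4×255) = 0.000423616 mm³ per gray-sum
row 0: Σ corner-gray over 11 cells = 6423  → 2.7209
row 1: Σ corner-gray over 11 cells = 7565  → 3.2047
row 2: Σ corner-gray over 11 cells = 6605  → 2.7980
row 3: Σ corner-gray over 11 cells = 5470  → 2.3172
row 4: Σ corner-gray over 11 cells = 6362  → 2.6950
row 5: Σ corner-gray over 11 cells = 7247  → 3.0699
row 6: Σ corner-gray over 11 cells = 7058  → 2.9899
row 7: Σ corner-gray over 11 cells = 5934  → 2.5137
row 8: Σ corner-gray over 11 cells = 6200  → 2.6264
Σ rows: total corner-gray = 58864  → 24.9357 mm³

24.936


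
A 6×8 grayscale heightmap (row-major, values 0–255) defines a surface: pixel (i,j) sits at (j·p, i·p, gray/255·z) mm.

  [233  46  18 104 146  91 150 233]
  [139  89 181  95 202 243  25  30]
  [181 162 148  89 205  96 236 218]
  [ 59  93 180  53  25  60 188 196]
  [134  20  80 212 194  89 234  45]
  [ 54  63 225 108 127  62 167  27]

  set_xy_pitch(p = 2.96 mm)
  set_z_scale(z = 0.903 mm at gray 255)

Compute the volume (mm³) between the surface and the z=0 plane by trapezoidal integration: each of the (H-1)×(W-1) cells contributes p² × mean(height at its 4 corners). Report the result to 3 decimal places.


height_mm = gray/255 × 0.903; cell vol = 2.96² × mean(4 corners)
unit = 2.96² × 0.903 / (4×255) = 0.00775659 mm³ per gray-sum
row 0: Σ corner-gray over 7 cells = 3415  → 26.4888
row 1: Σ corner-gray over 7 cells = 4110  → 31.8796
row 2: Σ corner-gray over 7 cells = 3724  → 28.8856
row 3: Σ corner-gray over 7 cells = 3290  → 25.5192
row 4: Σ corner-gray over 7 cells = 3422  → 26.5431
Σ rows: total corner-gray = 17961  → 139.3162 mm³

139.316


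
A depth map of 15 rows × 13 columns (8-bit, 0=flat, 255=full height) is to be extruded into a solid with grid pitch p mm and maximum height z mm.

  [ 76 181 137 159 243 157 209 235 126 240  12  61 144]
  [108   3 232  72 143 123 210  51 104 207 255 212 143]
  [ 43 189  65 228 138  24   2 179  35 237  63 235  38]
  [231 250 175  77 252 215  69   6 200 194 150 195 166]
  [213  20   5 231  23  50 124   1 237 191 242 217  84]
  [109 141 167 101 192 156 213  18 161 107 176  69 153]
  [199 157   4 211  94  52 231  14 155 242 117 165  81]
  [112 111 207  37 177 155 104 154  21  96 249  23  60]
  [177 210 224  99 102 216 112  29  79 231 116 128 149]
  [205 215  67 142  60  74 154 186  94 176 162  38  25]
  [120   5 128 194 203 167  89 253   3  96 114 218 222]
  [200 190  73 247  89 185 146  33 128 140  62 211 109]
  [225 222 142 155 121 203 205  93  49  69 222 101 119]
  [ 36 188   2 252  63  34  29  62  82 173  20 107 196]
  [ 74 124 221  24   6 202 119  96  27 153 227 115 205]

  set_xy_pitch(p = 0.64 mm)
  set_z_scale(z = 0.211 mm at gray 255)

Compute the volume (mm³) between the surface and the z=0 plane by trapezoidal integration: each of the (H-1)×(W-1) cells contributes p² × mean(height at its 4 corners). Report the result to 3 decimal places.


height_mm = gray/255 × 0.211; cell vol = 0.64² × mean(4 corners)
unit = 0.64² × 0.211 / (4×255) = 8.4731e-05 mm³ per gray-sum
row 0: Σ corner-gray over 12 cells = 7215  → 0.6113
row 1: Σ corner-gray over 12 cells = 6346  → 0.5377
row 2: Σ corner-gray over 12 cells = 6834  → 0.5791
row 3: Σ corner-gray over 12 cells = 6942  → 0.5882
row 4: Σ corner-gray over 12 cells = 6243  → 0.5290
row 5: Σ corner-gray over 12 cells = 6428  → 0.5447
row 6: Σ corner-gray over 12 cells = 6004  → 0.5087
row 7: Σ corner-gray over 12 cells = 6258  → 0.5302
row 8: Σ corner-gray over 12 cells = 6384  → 0.5409
row 9: Σ corner-gray over 12 cells = 6248  → 0.5294
row 10: Σ corner-gray over 12 cells = 6599  → 0.5591
row 11: Σ corner-gray over 12 cells = 6825  → 0.5783
row 12: Σ corner-gray over 12 cells = 5764  → 0.4884
row 13: Σ corner-gray over 12 cells = 5163  → 0.4375
Σ rows: total corner-gray = 89253  → 7.5625 mm³

7.562


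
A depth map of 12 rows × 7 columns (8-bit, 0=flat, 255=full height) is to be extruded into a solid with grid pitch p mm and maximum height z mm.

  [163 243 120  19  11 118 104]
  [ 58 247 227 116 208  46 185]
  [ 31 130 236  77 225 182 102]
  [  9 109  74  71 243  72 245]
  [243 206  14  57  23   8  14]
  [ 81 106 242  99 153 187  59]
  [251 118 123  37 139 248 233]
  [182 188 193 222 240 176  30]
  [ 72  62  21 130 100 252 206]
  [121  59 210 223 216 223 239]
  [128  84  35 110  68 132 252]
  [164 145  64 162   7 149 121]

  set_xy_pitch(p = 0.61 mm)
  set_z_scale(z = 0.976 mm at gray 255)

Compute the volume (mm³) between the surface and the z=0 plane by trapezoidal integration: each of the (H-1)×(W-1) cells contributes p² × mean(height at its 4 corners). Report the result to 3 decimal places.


height_mm = gray/255 × 0.976; cell vol = 0.61² × mean(4 corners)
unit = 0.61² × 0.976 / (4×255) = 0.000356049 mm³ per gray-sum
row 0: Σ corner-gray over 6 cells = 3220  → 1.1465
row 1: Σ corner-gray over 6 cells = 3764  → 1.3402
row 2: Σ corner-gray over 6 cells = 3225  → 1.1483
row 3: Σ corner-gray over 6 cells = 2265  → 0.8065
row 4: Σ corner-gray over 6 cells = 2587  → 0.9211
row 5: Σ corner-gray over 6 cells = 3528  → 1.2561
row 6: Σ corner-gray over 6 cells = 4064  → 1.4470
row 7: Σ corner-gray over 6 cells = 3658  → 1.3024
row 8: Σ corner-gray over 6 cells = 3630  → 1.2925
row 9: Σ corner-gray over 6 cells = 3460  → 1.2319
row 10: Σ corner-gray over 6 cells = 2577  → 0.9175
Σ rows: total corner-gray = 35978  → 12.8099 mm³

12.810


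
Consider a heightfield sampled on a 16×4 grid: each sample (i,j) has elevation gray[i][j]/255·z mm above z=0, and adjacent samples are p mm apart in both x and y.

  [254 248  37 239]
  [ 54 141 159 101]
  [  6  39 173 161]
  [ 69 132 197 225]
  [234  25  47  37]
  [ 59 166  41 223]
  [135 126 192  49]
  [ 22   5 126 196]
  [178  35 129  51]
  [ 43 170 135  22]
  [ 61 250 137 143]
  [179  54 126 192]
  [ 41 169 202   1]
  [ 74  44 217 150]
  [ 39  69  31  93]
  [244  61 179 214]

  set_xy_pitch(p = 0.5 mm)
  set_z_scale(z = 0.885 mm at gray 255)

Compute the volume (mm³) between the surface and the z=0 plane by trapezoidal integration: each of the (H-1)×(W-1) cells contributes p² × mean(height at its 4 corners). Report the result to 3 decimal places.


height_mm = gray/255 × 0.885; cell vol = 0.5² × mean(4 corners)
unit = 0.5² × 0.885 / (4×255) = 0.000216912 mm³ per gray-sum
row 0: Σ corner-gray over 3 cells = 1818  → 0.3943
row 1: Σ corner-gray over 3 cells = 1346  → 0.2920
row 2: Σ corner-gray over 3 cells = 1543  → 0.3347
row 3: Σ corner-gray over 3 cells = 1367  → 0.2965
row 4: Σ corner-gray over 3 cells = 1111  → 0.2410
row 5: Σ corner-gray over 3 cells = 1516  → 0.3288
row 6: Σ corner-gray over 3 cells = 1300  → 0.2820
row 7: Σ corner-gray over 3 cells = 1037  → 0.2249
row 8: Σ corner-gray over 3 cells = 1232  → 0.2672
row 9: Σ corner-gray over 3 cells = 1653  → 0.3586
row 10: Σ corner-gray over 3 cells = 1709  → 0.3707
row 11: Σ corner-gray over 3 cells = 1515  → 0.3286
row 12: Σ corner-gray over 3 cells = 1530  → 0.3319
row 13: Σ corner-gray over 3 cells = 1078  → 0.2338
row 14: Σ corner-gray over 3 cells = 1270  → 0.2755
Σ rows: total corner-gray = 21025  → 4.5606 mm³

4.561


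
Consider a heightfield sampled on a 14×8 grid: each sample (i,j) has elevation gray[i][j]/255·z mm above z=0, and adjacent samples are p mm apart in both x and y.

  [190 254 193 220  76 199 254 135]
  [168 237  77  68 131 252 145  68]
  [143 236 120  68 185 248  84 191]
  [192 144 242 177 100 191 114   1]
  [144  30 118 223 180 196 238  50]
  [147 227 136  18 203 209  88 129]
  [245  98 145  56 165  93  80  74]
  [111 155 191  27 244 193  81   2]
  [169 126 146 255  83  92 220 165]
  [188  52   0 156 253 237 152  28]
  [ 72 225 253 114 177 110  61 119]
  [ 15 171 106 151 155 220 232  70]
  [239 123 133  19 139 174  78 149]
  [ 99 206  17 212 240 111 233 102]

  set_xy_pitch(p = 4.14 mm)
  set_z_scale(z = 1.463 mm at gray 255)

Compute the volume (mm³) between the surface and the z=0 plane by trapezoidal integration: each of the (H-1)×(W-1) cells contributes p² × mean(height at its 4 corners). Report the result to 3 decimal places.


1308.288

height_mm = gray/255 × 1.463; cell vol = 4.14² × mean(4 corners)
unit = 4.14² × 1.463 / (4×255) = 0.0245836 mm³ per gray-sum
row 0: Σ corner-gray over 7 cells = 4773  → 117.3373
row 1: Σ corner-gray over 7 cells = 4272  → 105.0210
row 2: Σ corner-gray over 7 cells = 4345  → 106.8156
row 3: Σ corner-gray over 7 cells = 4293  → 105.5372
row 4: Σ corner-gray over 7 cells = 4202  → 103.3001
row 5: Σ corner-gray over 7 cells = 3631  → 89.2629
row 6: Σ corner-gray over 7 cells = 3488  → 85.7475
row 7: Σ corner-gray over 7 cells = 4073  → 100.1289
row 8: Σ corner-gray over 7 cells = 4094  → 100.6451
row 9: Σ corner-gray over 7 cells = 3987  → 98.0147
row 10: Σ corner-gray over 7 cells = 4226  → 103.8901
row 11: Σ corner-gray over 7 cells = 3875  → 95.2613
row 12: Σ corner-gray over 7 cells = 3959  → 97.3263
Σ rows: total corner-gray = 53218  → 1308.2881 mm³


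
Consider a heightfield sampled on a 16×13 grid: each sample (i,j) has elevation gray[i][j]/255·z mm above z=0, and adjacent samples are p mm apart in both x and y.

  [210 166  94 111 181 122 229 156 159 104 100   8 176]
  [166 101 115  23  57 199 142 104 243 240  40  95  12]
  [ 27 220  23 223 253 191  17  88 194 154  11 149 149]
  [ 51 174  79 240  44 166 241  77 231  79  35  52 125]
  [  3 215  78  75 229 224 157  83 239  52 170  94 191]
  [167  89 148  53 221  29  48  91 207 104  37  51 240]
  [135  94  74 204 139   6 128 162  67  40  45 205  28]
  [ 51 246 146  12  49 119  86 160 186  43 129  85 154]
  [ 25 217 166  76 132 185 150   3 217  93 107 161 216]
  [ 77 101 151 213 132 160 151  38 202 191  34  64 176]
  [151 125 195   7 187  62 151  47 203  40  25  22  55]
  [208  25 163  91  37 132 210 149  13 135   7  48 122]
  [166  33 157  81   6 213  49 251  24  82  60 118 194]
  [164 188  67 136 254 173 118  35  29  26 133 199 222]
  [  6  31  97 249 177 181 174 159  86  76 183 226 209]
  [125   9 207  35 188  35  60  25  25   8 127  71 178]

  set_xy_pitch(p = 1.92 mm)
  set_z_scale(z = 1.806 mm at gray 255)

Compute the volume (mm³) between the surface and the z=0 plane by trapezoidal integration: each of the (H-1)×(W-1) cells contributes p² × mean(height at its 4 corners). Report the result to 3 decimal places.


height_mm = gray/255 × 1.806; cell vol = 1.92² × mean(4 corners)
unit = 1.92² × 1.806 / (4×255) = 0.0065271 mm³ per gray-sum
row 0: Σ corner-gray over 12 cells = 6142  → 40.0894
row 1: Σ corner-gray over 12 cells = 6118  → 39.9328
row 2: Σ corner-gray over 12 cells = 6234  → 40.6899
row 3: Σ corner-gray over 12 cells = 6438  → 42.0214
row 4: Σ corner-gray over 12 cells = 5989  → 39.0908
row 5: Σ corner-gray over 12 cells = 5054  → 32.9879
row 6: Σ corner-gray over 12 cells = 5218  → 34.0584
row 7: Σ corner-gray over 12 cells = 5982  → 39.0451
row 8: Σ corner-gray over 12 cells = 6382  → 41.6559
row 9: Σ corner-gray over 12 cells = 5461  → 35.6445
row 10: Σ corner-gray over 12 cells = 4684  → 30.5729
row 11: Σ corner-gray over 12 cells = 4858  → 31.7086
row 12: Σ corner-gray over 12 cells = 5610  → 36.6170
row 13: Σ corner-gray over 12 cells = 6595  → 43.0462
row 14: Σ corner-gray over 12 cells = 5376  → 35.0897
Σ rows: total corner-gray = 86141  → 562.2506 mm³

562.251


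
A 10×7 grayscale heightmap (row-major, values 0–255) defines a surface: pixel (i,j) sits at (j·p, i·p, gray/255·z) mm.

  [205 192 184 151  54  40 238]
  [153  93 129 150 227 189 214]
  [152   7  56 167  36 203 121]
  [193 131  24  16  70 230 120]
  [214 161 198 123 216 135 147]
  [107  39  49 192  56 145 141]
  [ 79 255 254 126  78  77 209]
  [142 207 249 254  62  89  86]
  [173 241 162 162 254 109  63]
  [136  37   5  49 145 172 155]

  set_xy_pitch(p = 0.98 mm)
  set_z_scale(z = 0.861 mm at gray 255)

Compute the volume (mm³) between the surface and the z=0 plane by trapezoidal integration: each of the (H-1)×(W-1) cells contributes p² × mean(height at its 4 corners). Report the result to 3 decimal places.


24.243

height_mm = gray/255 × 0.861; cell vol = 0.98² × mean(4 corners)
unit = 0.98² × 0.861 / (4×255) = 0.000810691 mm³ per gray-sum
row 0: Σ corner-gray over 6 cells = 3628  → 2.9412
row 1: Σ corner-gray over 6 cells = 3154  → 2.5569
row 2: Σ corner-gray over 6 cells = 2466  → 1.9992
row 3: Σ corner-gray over 6 cells = 3282  → 2.6607
row 4: Σ corner-gray over 6 cells = 3237  → 2.6242
row 5: Σ corner-gray over 6 cells = 3078  → 2.4953
row 6: Σ corner-gray over 6 cells = 3818  → 3.0952
row 7: Σ corner-gray over 6 cells = 4042  → 3.2768
row 8: Σ corner-gray over 6 cells = 3199  → 2.5934
Σ rows: total corner-gray = 29904  → 24.2429 mm³


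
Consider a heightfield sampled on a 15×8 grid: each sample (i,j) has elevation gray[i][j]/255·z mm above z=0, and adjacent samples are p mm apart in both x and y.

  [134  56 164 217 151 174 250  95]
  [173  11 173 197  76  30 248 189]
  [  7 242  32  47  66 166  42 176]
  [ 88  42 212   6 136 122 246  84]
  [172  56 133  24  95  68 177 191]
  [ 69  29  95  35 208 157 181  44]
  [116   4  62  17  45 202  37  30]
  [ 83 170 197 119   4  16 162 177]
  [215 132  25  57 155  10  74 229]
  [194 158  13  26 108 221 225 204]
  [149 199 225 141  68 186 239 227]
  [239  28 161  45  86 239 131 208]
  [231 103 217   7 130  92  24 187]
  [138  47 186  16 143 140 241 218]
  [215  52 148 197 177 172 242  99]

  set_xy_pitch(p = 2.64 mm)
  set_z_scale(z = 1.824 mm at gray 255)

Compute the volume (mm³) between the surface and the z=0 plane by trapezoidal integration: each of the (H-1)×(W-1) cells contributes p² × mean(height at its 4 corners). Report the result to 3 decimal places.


590.249

height_mm = gray/255 × 1.824; cell vol = 2.64² × mean(4 corners)
unit = 2.64² × 1.824 / (4×255) = 0.0124633 mm³ per gray-sum
row 0: Σ corner-gray over 7 cells = 4085  → 50.9125
row 1: Σ corner-gray over 7 cells = 3205  → 39.9448
row 2: Σ corner-gray over 7 cells = 3073  → 38.2997
row 3: Σ corner-gray over 7 cells = 3169  → 39.4961
row 4: Σ corner-gray over 7 cells = 2992  → 37.2901
row 5: Σ corner-gray over 7 cells = 2403  → 29.9493
row 6: Σ corner-gray over 7 cells = 2476  → 30.8591
row 7: Σ corner-gray over 7 cells = 2946  → 36.7168
row 8: Σ corner-gray over 7 cells = 3250  → 40.5057
row 9: Σ corner-gray over 7 cells = 4392  → 54.7387
row 10: Σ corner-gray over 7 cells = 4319  → 53.8289
row 11: Σ corner-gray over 7 cells = 3391  → 42.2630
row 12: Σ corner-gray over 7 cells = 3466  → 43.1977
row 13: Σ corner-gray over 7 cells = 4192  → 52.2461
Σ rows: total corner-gray = 47359  → 590.2487 mm³


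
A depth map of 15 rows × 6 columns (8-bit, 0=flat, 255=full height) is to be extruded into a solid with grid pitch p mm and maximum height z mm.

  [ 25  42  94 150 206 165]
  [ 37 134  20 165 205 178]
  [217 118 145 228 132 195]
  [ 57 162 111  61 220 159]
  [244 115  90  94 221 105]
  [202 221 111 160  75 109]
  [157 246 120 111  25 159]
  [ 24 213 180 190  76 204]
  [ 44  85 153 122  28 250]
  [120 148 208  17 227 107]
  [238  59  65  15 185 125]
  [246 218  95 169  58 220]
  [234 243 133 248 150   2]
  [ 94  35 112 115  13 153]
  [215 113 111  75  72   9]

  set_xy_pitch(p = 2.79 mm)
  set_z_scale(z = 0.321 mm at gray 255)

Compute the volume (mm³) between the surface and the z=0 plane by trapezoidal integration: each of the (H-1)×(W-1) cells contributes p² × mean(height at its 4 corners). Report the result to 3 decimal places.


height_mm = gray/255 × 0.321; cell vol = 2.79² × mean(4 corners)
unit = 2.79² × 0.321 / (4×255) = 0.0024497 mm³ per gray-sum
row 0: Σ corner-gray over 5 cells = 2437  → 5.9699
row 1: Σ corner-gray over 5 cells = 2921  → 7.1556
row 2: Σ corner-gray over 5 cells = 2982  → 7.3050
row 3: Σ corner-gray over 5 cells = 2713  → 6.6460
row 4: Σ corner-gray over 5 cells = 2834  → 6.9425
row 5: Σ corner-gray over 5 cells = 2765  → 6.7734
row 6: Σ corner-gray over 5 cells = 2866  → 7.0208
row 7: Σ corner-gray over 5 cells = 2616  → 6.4084
row 8: Σ corner-gray over 5 cells = 2497  → 6.1169
row 9: Σ corner-gray over 5 cells = 2438  → 5.9724
row 10: Σ corner-gray over 5 cells = 2557  → 6.2639
row 11: Σ corner-gray over 5 cells = 3330  → 8.1575
row 12: Σ corner-gray over 5 cells = 2581  → 6.3227
row 13: Σ corner-gray over 5 cells = 1763  → 4.3188
Σ rows: total corner-gray = 37300  → 91.3739 mm³

91.374


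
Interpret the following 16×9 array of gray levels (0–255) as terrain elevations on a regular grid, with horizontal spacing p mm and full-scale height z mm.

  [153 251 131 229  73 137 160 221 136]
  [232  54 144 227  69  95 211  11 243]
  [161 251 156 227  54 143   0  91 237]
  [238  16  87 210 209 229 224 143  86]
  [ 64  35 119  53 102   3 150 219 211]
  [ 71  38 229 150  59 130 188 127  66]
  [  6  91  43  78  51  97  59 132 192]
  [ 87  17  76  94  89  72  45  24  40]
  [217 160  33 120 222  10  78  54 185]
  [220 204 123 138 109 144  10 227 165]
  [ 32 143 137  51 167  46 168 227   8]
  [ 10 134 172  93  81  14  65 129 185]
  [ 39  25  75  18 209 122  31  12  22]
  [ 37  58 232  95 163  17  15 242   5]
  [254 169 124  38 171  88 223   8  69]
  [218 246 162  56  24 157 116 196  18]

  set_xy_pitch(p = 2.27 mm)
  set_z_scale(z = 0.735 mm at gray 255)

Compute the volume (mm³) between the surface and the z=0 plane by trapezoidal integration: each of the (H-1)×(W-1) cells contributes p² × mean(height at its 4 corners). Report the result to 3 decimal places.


height_mm = gray/255 × 0.735; cell vol = 2.27² × mean(4 corners)
unit = 2.27² × 0.735 / (4×255) = 0.00371312 mm³ per gray-sum
row 0: Σ corner-gray over 8 cells = 4790  → 17.7858
row 1: Σ corner-gray over 8 cells = 4339  → 16.1112
row 2: Σ corner-gray over 8 cells = 4802  → 17.8304
row 3: Σ corner-gray over 8 cells = 4197  → 15.5840
row 4: Σ corner-gray over 8 cells = 3616  → 13.4266
row 5: Σ corner-gray over 8 cells = 3279  → 12.1753
row 6: Σ corner-gray over 8 cells = 2261  → 8.3954
row 7: Σ corner-gray over 8 cells = 2717  → 10.0885
row 8: Σ corner-gray over 8 cells = 4051  → 15.0418
row 9: Σ corner-gray over 8 cells = 4213  → 15.6434
row 10: Σ corner-gray over 8 cells = 3489  → 12.9551
row 11: Σ corner-gray over 8 cells = 2616  → 9.7135
row 12: Σ corner-gray over 8 cells = 2731  → 10.1405
row 13: Σ corner-gray over 8 cells = 3651  → 13.5566
row 14: Σ corner-gray over 8 cells = 4115  → 15.2795
Σ rows: total corner-gray = 54867  → 203.7277 mm³

203.728


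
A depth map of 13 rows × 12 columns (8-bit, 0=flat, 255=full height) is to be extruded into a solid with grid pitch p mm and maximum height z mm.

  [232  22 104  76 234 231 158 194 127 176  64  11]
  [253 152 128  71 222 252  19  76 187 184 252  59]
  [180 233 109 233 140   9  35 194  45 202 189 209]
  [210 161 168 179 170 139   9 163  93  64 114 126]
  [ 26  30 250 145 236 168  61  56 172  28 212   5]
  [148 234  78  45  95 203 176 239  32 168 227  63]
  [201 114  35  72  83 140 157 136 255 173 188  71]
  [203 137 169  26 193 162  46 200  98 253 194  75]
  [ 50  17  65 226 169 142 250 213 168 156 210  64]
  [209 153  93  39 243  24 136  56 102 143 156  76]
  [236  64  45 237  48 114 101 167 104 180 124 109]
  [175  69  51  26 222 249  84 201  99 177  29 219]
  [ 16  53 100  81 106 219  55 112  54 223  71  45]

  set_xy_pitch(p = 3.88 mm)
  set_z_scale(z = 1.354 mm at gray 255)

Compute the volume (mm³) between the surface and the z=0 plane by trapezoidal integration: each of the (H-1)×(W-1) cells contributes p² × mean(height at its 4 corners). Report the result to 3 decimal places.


height_mm = gray/255 × 1.354; cell vol = 3.88² × mean(4 corners)
unit = 3.88² × 1.354 / (4×255) = 0.019984 mm³ per gray-sum
row 0: Σ corner-gray over 11 cells = 6413  → 128.1573
row 1: Σ corner-gray over 11 cells = 6565  → 131.1948
row 2: Σ corner-gray over 11 cells = 6023  → 120.3635
row 3: Σ corner-gray over 11 cells = 5603  → 111.9702
row 4: Σ corner-gray over 11 cells = 5952  → 118.9446
row 5: Σ corner-gray over 11 cells = 6183  → 123.5609
row 6: Σ corner-gray over 11 cells = 6212  → 124.1405
row 7: Σ corner-gray over 11 cells = 6580  → 131.4946
row 8: Σ corner-gray over 11 cells = 5921  → 118.3251
row 9: Σ corner-gray over 11 cells = 5288  → 105.6753
row 10: Σ corner-gray over 11 cells = 5521  → 110.3315
row 11: Σ corner-gray over 11 cells = 5017  → 100.2596
Σ rows: total corner-gray = 71278  → 1424.4180 mm³

1424.418


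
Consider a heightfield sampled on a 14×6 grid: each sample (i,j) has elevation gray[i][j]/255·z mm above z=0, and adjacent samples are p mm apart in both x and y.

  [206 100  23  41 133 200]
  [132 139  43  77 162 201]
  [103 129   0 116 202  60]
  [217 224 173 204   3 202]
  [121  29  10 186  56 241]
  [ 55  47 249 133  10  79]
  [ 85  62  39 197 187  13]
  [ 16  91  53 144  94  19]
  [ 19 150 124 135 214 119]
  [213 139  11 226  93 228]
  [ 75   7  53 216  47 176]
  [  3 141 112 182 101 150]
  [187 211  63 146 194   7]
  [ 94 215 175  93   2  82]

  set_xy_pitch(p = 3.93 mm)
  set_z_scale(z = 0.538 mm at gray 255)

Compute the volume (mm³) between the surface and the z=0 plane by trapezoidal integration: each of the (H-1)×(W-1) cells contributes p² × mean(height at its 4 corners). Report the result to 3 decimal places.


height_mm = gray/255 × 0.538; cell vol = 3.93² × mean(4 corners)
unit = 3.93² × 0.538 / (4×255) = 0.00814643 mm³ per gray-sum
row 0: Σ corner-gray over 5 cells = 2175  → 17.7185
row 1: Σ corner-gray over 5 cells = 2232  → 18.1828
row 2: Σ corner-gray over 5 cells = 2684  → 21.8650
row 3: Σ corner-gray over 5 cells = 2551  → 20.7815
row 4: Σ corner-gray over 5 cells = 1936  → 15.7715
row 5: Σ corner-gray over 5 cells = 2080  → 16.9446
row 6: Σ corner-gray over 5 cells = 1867  → 15.2094
row 7: Σ corner-gray over 5 cells = 2183  → 17.7837
row 8: Σ corner-gray over 5 cells = 2763  → 22.5086
row 9: Σ corner-gray over 5 cells = 2276  → 18.5413
row 10: Σ corner-gray over 5 cells = 2122  → 17.2867
row 11: Σ corner-gray over 5 cells = 2647  → 21.5636
row 12: Σ corner-gray over 5 cells = 2568  → 20.9200
Σ rows: total corner-gray = 30084  → 245.0771 mm³

245.077


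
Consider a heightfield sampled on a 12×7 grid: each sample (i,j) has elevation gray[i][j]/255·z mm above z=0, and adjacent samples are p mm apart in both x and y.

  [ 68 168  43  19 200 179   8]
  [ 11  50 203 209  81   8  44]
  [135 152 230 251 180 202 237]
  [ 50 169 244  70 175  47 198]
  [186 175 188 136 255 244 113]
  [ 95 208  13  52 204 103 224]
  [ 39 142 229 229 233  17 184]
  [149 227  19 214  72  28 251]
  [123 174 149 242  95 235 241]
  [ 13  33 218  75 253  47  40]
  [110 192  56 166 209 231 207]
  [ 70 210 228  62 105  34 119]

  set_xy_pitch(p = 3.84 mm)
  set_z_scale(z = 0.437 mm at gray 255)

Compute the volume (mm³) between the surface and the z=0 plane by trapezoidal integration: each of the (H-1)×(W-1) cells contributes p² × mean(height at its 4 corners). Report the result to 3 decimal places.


height_mm = gray/255 × 0.437; cell vol = 3.84² × mean(4 corners)
unit = 3.84² × 0.437 / (4×255) = 0.00631748 mm³ per gray-sum
row 0: Σ corner-gray over 6 cells = 2451  → 15.4841
row 1: Σ corner-gray over 6 cells = 3559  → 22.4839
row 2: Σ corner-gray over 6 cells = 4060  → 25.6490
row 3: Σ corner-gray over 6 cells = 3953  → 24.9730
row 4: Σ corner-gray over 6 cells = 3774  → 23.8422
row 5: Σ corner-gray over 6 cells = 3402  → 21.4921
row 6: Σ corner-gray over 6 cells = 3443  → 21.7511
row 7: Σ corner-gray over 6 cells = 3674  → 23.2104
row 8: Σ corner-gray over 6 cells = 3459  → 21.8522
row 9: Σ corner-gray over 6 cells = 3330  → 21.0372
row 10: Σ corner-gray over 6 cells = 3492  → 22.0606
Σ rows: total corner-gray = 38597  → 243.8357 mm³

243.836


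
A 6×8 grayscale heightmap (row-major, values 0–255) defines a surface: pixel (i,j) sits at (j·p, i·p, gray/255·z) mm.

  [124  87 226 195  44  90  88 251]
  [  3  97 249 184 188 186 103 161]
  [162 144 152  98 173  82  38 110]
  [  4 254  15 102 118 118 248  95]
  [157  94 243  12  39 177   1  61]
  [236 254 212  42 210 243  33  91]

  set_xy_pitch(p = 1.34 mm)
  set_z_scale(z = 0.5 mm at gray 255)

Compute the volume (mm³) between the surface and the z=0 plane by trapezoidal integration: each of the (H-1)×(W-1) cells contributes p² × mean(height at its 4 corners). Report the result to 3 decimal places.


height_mm = gray/255 × 0.5; cell vol = 1.34² × mean(4 corners)
unit = 1.34² × 0.5 / (4×255) = 0.000880196 mm³ per gray-sum
row 0: Σ corner-gray over 7 cells = 4013  → 3.5322
row 1: Σ corner-gray over 7 cells = 3824  → 3.3659
row 2: Σ corner-gray over 7 cells = 3455  → 3.0411
row 3: Σ corner-gray over 7 cells = 3159  → 2.7805
row 4: Σ corner-gray over 7 cells = 3665  → 3.2259
Σ rows: total corner-gray = 18116  → 15.9456 mm³

15.946


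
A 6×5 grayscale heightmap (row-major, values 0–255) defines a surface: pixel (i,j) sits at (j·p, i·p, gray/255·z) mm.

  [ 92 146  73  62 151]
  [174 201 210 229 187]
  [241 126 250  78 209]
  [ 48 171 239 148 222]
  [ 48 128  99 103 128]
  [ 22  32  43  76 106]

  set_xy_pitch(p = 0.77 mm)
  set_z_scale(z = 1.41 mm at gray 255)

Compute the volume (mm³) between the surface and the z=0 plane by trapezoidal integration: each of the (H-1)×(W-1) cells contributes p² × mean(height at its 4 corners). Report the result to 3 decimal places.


9.570

height_mm = gray/255 × 1.41; cell vol = 0.77² × mean(4 corners)
unit = 0.77² × 1.41 / (4×255) = 0.000819597 mm³ per gray-sum
row 0: Σ corner-gray over 4 cells = 2446  → 2.0047
row 1: Σ corner-gray over 4 cells = 2999  → 2.4580
row 2: Σ corner-gray over 4 cells = 2744  → 2.2490
row 3: Σ corner-gray over 4 cells = 2222  → 1.8211
row 4: Σ corner-gray over 4 cells = 1266  → 1.0376
Σ rows: total corner-gray = 11677  → 9.5704 mm³
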